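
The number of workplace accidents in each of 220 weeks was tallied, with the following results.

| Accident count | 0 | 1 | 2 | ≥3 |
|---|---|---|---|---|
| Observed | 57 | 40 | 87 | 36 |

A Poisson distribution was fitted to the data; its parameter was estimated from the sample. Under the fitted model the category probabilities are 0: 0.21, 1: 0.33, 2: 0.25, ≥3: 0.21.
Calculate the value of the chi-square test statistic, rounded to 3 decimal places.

38.033

Expected counts E_i = n·p_i: 220×0.21 = 46.2, 220×0.33 = 72.6, 220×0.25 = 55, 220×0.21 = 46.2.
cat         O        E   (O−E)²/E
0          57     46.2     2.5247
1          40     72.6    14.6386
2          87       55    18.6182
≥3         36     46.2     2.2519
Sum = 38.033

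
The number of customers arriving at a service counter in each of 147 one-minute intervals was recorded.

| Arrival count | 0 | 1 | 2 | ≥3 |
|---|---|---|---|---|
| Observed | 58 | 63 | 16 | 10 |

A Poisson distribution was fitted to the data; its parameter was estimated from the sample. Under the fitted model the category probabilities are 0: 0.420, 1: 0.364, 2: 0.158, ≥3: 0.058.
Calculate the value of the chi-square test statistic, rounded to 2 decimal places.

4.41

Expected counts E_i = n·p_i: 147×0.420 = 61.74, 147×0.364 = 53.508, 147×0.158 = 23.226, 147×0.058 = 8.526.
χ² = (58−61.74)²/61.74 + (63−53.508)²/53.508 + (16−23.226)²/23.226 + (10−8.526)²/8.526
   = 0.227 + 1.684 + 2.248 + 0.255
Sum = 4.41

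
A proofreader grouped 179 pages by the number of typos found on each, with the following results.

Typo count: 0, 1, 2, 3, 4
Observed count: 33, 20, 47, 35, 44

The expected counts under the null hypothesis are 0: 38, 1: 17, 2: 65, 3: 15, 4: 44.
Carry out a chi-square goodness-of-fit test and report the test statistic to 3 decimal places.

32.839

0: (33 − 38)²/38 = 25/38 = 0.6579
1: (20 − 17)²/17 = 9/17 = 0.5294
2: (47 − 65)²/65 = 324/65 = 4.9846
3: (35 − 15)²/15 = 400/15 = 26.6667
4: (44 − 44)²/44 = 0/44 = 0.0000
Sum = 32.839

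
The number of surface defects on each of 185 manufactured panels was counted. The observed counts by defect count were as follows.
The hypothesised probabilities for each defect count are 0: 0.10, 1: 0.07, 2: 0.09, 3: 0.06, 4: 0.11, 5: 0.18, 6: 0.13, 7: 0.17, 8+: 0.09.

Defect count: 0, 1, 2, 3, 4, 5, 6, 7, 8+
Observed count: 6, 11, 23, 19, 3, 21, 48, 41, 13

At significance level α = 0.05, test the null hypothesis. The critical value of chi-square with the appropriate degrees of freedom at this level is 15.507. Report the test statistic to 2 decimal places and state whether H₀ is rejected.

Expected counts E_i = n·p_i: 185×0.10 = 18.5, 185×0.07 = 12.95, 185×0.09 = 16.65, 185×0.06 = 11.1, 185×0.11 = 20.35, 185×0.18 = 33.3, 185×0.13 = 24.05, 185×0.17 = 31.45, 185×0.09 = 16.65.
χ² = (6−18.5)²/18.5 + (11−12.95)²/12.95 + (23−16.65)²/16.65 + (19−11.1)²/11.1 + (3−20.35)²/20.35 + (21−33.3)²/33.3 + (48−24.05)²/24.05 + (41−31.45)²/31.45 + (13−16.65)²/16.65
   = 8.446 + 0.294 + 2.422 + 5.623 + 14.792 + 4.543 + 23.850 + 2.900 + 0.800
Sum = 63.67
df = 8. Since 63.67 > 15.507, we reject H₀.

63.67; reject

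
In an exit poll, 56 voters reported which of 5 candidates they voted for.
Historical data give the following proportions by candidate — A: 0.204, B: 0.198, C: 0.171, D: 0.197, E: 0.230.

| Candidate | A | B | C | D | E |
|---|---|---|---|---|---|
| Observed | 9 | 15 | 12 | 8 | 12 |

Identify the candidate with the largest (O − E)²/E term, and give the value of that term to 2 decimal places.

Expected counts E_i = n·p_i: 56×0.204 = 11.424, 56×0.198 = 11.088, 56×0.171 = 9.576, 56×0.197 = 11.032, 56×0.230 = 12.88.
A: (9 − 11.424)²/11.424 = 5.875776/11.424 = 0.514
B: (15 − 11.088)²/11.088 = 15.303744/11.088 = 1.380
C: (12 − 9.576)²/9.576 = 5.875776/9.576 = 0.614
D: (8 − 11.032)²/11.032 = 9.193024/11.032 = 0.833
E: (12 − 12.88)²/12.88 = 0.7744/12.88 = 0.060
The largest term is for B: 1.38.

B, 1.38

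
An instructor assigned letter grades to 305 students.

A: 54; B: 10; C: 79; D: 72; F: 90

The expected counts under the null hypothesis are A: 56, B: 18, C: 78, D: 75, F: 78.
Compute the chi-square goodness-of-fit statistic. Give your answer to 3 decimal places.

A: (54 − 56)²/56 = 4/56 = 0.0714
B: (10 − 18)²/18 = 64/18 = 3.5556
C: (79 − 78)²/78 = 1/78 = 0.0128
D: (72 − 75)²/75 = 9/75 = 0.1200
F: (90 − 78)²/78 = 144/78 = 1.8462
Sum = 5.606

5.606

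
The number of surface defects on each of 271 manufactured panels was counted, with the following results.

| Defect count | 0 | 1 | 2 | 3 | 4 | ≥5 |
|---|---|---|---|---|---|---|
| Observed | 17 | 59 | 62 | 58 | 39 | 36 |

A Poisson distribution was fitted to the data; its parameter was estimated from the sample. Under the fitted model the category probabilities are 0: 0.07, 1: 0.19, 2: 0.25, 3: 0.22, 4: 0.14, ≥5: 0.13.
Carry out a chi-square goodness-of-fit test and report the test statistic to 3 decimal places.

Expected counts E_i = n·p_i: 271×0.07 = 18.97, 271×0.19 = 51.49, 271×0.25 = 67.75, 271×0.22 = 59.62, 271×0.14 = 37.94, 271×0.13 = 35.23.
cat         O        E   (O−E)²/E
0          17    18.97     0.2046
1          59    51.49     1.0954
2          62    67.75     0.4880
3          58    59.62     0.0440
4          39    37.94     0.0296
≥5         36    35.23     0.0168
Sum = 1.878

1.878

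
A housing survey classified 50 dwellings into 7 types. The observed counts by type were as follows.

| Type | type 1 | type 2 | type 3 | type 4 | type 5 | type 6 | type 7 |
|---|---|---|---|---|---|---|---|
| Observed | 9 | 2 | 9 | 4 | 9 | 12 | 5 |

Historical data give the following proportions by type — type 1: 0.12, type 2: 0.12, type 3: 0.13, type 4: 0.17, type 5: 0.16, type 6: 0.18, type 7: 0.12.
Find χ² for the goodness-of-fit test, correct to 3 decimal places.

Expected counts E_i = n·p_i: 50×0.12 = 6, 50×0.12 = 6, 50×0.13 = 6.5, 50×0.17 = 8.5, 50×0.16 = 8, 50×0.18 = 9, 50×0.12 = 6.
χ² = (9−6)²/6 + (2−6)²/6 + (9−6.5)²/6.5 + (4−8.5)²/8.5 + (9−8)²/8 + (12−9)²/9 + (5−6)²/6
   = 1.5000 + 2.6667 + 0.9615 + 2.3824 + 0.1250 + 1.0000 + 0.1667
Sum = 8.802

8.802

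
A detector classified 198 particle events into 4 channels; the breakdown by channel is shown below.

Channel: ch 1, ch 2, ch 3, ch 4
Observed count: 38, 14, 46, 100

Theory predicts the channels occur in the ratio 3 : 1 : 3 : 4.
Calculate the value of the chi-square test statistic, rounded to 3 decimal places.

17.704

Ratio total = 11. Expected counts: 198×3/11 = 54, 198×1/11 = 18, 198×3/11 = 54, 198×4/11 = 72.
cat         O        E   (O−E)²/E
ch 1       38       54     4.7407
ch 2       14       18     0.8889
ch 3       46       54     1.1852
ch 4      100       72    10.8889
Sum = 17.704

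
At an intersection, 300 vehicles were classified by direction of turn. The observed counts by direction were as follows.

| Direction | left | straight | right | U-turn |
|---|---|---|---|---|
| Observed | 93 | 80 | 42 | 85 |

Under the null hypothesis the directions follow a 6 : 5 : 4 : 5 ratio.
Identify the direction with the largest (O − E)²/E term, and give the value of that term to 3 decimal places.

Ratio total = 20. Expected counts: 300×6/20 = 90, 300×5/20 = 75, 300×4/20 = 60, 300×5/20 = 75.
left: (93 − 90)²/90 = 9/90 = 0.1000
straight: (80 − 75)²/75 = 25/75 = 0.3333
right: (42 − 60)²/60 = 324/60 = 5.4000
U-turn: (85 − 75)²/75 = 100/75 = 1.3333
The largest term is for right: 5.400.

right, 5.400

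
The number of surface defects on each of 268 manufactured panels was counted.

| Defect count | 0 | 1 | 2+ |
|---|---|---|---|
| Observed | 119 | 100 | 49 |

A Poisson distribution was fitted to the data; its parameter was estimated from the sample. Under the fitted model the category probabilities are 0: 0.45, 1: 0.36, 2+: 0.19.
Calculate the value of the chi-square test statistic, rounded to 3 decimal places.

Expected counts E_i = n·p_i: 268×0.45 = 120.6, 268×0.36 = 96.48, 268×0.19 = 50.92.
0: (119 − 120.6)²/120.6 = 2.56/120.6 = 0.0212
1: (100 − 96.48)²/96.48 = 12.3904/96.48 = 0.1284
2+: (49 − 50.92)²/50.92 = 3.6864/50.92 = 0.0724
Sum = 0.222

0.222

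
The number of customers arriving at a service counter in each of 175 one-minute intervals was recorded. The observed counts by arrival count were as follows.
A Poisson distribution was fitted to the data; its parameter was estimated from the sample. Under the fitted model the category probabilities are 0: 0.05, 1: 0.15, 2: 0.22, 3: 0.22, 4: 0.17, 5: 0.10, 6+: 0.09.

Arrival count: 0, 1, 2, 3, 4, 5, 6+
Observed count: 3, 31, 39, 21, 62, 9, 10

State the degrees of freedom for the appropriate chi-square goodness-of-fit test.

There are k = 7 categories and 1 parameter estimated from the data, so df = 7 − 1 − 1 = 5.

5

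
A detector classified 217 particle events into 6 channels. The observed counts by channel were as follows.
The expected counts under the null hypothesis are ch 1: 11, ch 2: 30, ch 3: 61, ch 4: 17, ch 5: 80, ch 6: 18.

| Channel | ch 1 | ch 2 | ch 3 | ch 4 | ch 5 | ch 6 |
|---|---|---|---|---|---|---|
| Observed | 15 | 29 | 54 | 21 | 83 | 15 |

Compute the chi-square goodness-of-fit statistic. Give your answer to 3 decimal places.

3.845

ch 1: (15 − 11)²/11 = 16/11 = 1.4545
ch 2: (29 − 30)²/30 = 1/30 = 0.0333
ch 3: (54 − 61)²/61 = 49/61 = 0.8033
ch 4: (21 − 17)²/17 = 16/17 = 0.9412
ch 5: (83 − 80)²/80 = 9/80 = 0.1125
ch 6: (15 − 18)²/18 = 9/18 = 0.5000
Sum = 3.845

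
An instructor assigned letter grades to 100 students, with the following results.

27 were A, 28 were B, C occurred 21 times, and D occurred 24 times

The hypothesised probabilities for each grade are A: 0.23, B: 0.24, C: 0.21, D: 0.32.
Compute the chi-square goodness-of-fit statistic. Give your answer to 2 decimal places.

3.36

Expected counts E_i = n·p_i: 100×0.23 = 23, 100×0.24 = 24, 100×0.21 = 21, 100×0.32 = 32.
χ² = (27−23)²/23 + (28−24)²/24 + (21−21)²/21 + (24−32)²/32
   = 0.696 + 0.667 + 0.000 + 2.000
Sum = 3.36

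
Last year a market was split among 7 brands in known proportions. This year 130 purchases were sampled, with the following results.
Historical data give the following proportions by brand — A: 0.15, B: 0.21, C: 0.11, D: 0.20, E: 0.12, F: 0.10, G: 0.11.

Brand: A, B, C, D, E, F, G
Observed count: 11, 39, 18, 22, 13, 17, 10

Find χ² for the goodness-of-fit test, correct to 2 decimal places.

13.25

Expected counts E_i = n·p_i: 130×0.15 = 19.5, 130×0.21 = 27.3, 130×0.11 = 14.3, 130×0.20 = 26, 130×0.12 = 15.6, 130×0.10 = 13, 130×0.11 = 14.3.
χ² = (11−19.5)²/19.5 + (39−27.3)²/27.3 + (18−14.3)²/14.3 + (22−26)²/26 + (13−15.6)²/15.6 + (17−13)²/13 + (10−14.3)²/14.3
   = 3.705 + 5.014 + 0.957 + 0.615 + 0.433 + 1.231 + 1.293
Sum = 13.25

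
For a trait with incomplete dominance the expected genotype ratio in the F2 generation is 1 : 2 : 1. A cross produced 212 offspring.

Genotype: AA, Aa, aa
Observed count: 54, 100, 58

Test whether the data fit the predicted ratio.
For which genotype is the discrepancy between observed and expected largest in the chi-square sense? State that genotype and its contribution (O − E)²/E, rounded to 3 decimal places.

aa, 0.472

Ratio total = 4. Expected counts: 212×1/4 = 53, 212×2/4 = 106, 212×1/4 = 53.
AA: (54 − 53)²/53 = 1/53 = 0.0189
Aa: (100 − 106)²/106 = 36/106 = 0.3396
aa: (58 − 53)²/53 = 25/53 = 0.4717
The largest term is for aa: 0.472.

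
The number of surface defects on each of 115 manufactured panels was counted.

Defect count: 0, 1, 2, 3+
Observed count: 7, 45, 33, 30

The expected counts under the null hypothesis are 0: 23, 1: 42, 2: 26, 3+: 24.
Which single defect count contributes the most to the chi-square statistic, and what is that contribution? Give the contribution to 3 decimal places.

0, 11.130

χ² = (7−23)²/23 + (45−42)²/42 + (33−26)²/26 + (30−24)²/24
   = 11.1304 + 0.2143 + 1.8846 + 1.5000
The largest term is for 0: 11.130.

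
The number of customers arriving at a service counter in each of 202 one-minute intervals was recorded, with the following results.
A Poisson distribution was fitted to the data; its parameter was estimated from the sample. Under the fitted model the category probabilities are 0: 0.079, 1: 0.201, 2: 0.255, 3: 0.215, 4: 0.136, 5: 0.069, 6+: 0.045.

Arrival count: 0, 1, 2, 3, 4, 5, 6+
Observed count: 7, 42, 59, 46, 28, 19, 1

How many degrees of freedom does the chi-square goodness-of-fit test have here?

5

There are k = 7 categories and 1 parameter estimated from the data, so df = 7 − 1 − 1 = 5.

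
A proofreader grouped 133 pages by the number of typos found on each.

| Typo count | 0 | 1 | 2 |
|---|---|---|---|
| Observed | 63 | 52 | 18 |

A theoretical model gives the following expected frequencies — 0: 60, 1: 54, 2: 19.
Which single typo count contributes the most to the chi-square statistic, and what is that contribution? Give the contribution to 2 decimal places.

0, 0.15

χ² = (63−60)²/60 + (52−54)²/54 + (18−19)²/19
   = 0.150 + 0.074 + 0.053
The largest term is for 0: 0.15.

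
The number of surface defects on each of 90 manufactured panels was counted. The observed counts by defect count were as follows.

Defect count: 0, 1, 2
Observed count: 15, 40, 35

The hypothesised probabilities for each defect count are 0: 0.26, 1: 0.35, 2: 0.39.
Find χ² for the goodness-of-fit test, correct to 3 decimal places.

5.309

Expected counts E_i = n·p_i: 90×0.26 = 23.4, 90×0.35 = 31.5, 90×0.39 = 35.1.
0: (15 − 23.4)²/23.4 = 70.56/23.4 = 3.0154
1: (40 − 31.5)²/31.5 = 72.25/31.5 = 2.2937
2: (35 − 35.1)²/35.1 = 0.01/35.1 = 0.0003
Sum = 5.309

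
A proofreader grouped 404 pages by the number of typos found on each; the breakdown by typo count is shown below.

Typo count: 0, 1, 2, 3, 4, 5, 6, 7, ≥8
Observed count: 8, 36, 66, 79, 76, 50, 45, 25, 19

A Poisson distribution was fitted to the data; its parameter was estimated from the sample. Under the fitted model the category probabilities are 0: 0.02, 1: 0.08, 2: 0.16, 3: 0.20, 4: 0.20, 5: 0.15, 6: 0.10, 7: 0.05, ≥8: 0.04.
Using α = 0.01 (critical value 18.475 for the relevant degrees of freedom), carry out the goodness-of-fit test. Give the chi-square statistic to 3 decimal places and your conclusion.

Expected counts E_i = n·p_i: 404×0.02 = 8.08, 404×0.08 = 32.32, 404×0.16 = 64.64, 404×0.20 = 80.8, 404×0.20 = 80.8, 404×0.15 = 60.6, 404×0.10 = 40.4, 404×0.05 = 20.2, 404×0.04 = 16.16.
cat         O        E   (O−E)²/E
0           8     8.08     0.0008
1          36    32.32     0.4190
2          66    64.64     0.0286
3          79     80.8     0.0401
4          76     80.8     0.2851
5          50     60.6     1.8541
6          45     40.4     0.5238
7          25     20.2     1.1406
≥8         19    16.16     0.4991
Sum = 4.791
df = 7. Since 4.791 < 18.475, we do not reject H₀.

4.791; do not reject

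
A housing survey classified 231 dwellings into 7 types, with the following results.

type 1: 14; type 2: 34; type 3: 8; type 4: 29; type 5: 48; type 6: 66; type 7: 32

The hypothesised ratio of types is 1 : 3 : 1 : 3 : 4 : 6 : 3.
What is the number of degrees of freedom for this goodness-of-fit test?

There are k = 7 categories and no parameters were estimated from the data, so df = 7 − 1 = 6.

6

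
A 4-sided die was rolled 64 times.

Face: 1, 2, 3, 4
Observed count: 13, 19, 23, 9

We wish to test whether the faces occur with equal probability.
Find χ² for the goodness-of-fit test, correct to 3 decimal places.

7.250

Expected count for each of the 4 categories: 64/4 = 16.
1: (13 − 16)²/16 = 9/16 = 0.5625
2: (19 − 16)²/16 = 9/16 = 0.5625
3: (23 − 16)²/16 = 49/16 = 3.0625
4: (9 − 16)²/16 = 49/16 = 3.0625
Sum = 7.250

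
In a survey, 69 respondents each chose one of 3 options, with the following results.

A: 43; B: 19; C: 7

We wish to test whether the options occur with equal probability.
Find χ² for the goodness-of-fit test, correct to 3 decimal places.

29.217

Expected count for each of the 3 categories: 69/3 = 23.
cat         O        E   (O−E)²/E
A          43       23    17.3913
B          19       23     0.6957
C           7       23    11.1304
Sum = 29.217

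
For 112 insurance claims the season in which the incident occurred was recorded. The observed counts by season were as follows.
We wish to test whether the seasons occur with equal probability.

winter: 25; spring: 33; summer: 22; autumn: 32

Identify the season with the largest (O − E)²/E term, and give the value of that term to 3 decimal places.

summer, 1.286

Expected count for each of the 4 categories: 112/4 = 28.
χ² = (25−28)²/28 + (33−28)²/28 + (22−28)²/28 + (32−28)²/28
   = 0.3214 + 0.8929 + 1.2857 + 0.5714
The largest term is for summer: 1.286.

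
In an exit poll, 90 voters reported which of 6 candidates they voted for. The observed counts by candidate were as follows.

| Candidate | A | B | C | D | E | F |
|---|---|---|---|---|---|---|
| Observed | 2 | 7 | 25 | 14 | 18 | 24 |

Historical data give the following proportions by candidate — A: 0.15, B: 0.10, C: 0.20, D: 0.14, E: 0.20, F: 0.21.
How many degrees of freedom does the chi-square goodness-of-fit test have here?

5

There are k = 6 categories and no parameters were estimated from the data, so df = 6 − 1 = 5.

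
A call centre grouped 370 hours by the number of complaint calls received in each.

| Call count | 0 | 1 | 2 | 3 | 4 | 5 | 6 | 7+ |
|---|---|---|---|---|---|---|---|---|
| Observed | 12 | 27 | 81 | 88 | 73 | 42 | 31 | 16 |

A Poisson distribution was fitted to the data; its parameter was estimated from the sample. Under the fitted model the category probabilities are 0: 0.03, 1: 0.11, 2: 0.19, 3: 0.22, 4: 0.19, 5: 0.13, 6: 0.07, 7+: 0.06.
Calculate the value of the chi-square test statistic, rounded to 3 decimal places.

Expected counts E_i = n·p_i: 370×0.03 = 11.1, 370×0.11 = 40.7, 370×0.19 = 70.3, 370×0.22 = 81.4, 370×0.19 = 70.3, 370×0.13 = 48.1, 370×0.07 = 25.9, 370×0.06 = 22.2.
χ² = (12−11.1)²/11.1 + (27−40.7)²/40.7 + (81−70.3)²/70.3 + (88−81.4)²/81.4 + (73−70.3)²/70.3 + (42−48.1)²/48.1 + (31−25.9)²/25.9 + (16−22.2)²/22.2
   = 0.0730 + 4.6115 + 1.6286 + 0.5351 + 0.1037 + 0.7736 + 1.0042 + 1.7315
Sum = 10.461

10.461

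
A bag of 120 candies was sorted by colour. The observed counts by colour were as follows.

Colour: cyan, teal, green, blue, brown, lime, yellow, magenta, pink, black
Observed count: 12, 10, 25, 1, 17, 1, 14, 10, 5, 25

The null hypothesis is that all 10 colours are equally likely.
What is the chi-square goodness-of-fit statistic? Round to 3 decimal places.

Under H₀ each category has probability 1/10, so each expected count is 120/10 = 12.
cyan: (12 − 12)²/12 = 0/12 = 0.0000
teal: (10 − 12)²/12 = 4/12 = 0.3333
green: (25 − 12)²/12 = 169/12 = 14.0833
blue: (1 − 12)²/12 = 121/12 = 10.0833
brown: (17 − 12)²/12 = 25/12 = 2.0833
lime: (1 − 12)²/12 = 121/12 = 10.0833
yellow: (14 − 12)²/12 = 4/12 = 0.3333
magenta: (10 − 12)²/12 = 4/12 = 0.3333
pink: (5 − 12)²/12 = 49/12 = 4.0833
black: (25 − 12)²/12 = 169/12 = 14.0833
Sum = 55.500

55.500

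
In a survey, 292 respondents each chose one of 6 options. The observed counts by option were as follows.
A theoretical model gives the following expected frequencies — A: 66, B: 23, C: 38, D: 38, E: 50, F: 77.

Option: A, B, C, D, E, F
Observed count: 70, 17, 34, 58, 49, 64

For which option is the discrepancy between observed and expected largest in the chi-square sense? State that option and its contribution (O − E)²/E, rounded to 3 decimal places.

cat         O        E   (O−E)²/E
A          70       66     0.2424
B          17       23     1.5652
C          34       38     0.4211
D          58       38    10.5263
E          49       50     0.0200
F          64       77     2.1948
The largest term is for D: 10.526.

D, 10.526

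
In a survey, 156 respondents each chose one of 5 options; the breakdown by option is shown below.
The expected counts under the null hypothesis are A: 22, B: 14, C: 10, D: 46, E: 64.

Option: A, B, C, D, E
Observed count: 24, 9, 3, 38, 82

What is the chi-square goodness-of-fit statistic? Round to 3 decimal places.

A: (24 − 22)²/22 = 4/22 = 0.1818
B: (9 − 14)²/14 = 25/14 = 1.7857
C: (3 − 10)²/10 = 49/10 = 4.9000
D: (38 − 46)²/46 = 64/46 = 1.3913
E: (82 − 64)²/64 = 324/64 = 5.0625
Sum = 13.321

13.321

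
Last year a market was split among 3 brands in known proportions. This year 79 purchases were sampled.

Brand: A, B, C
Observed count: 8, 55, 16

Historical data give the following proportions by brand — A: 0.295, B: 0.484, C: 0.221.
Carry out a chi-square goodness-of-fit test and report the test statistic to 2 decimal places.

Expected counts E_i = n·p_i: 79×0.295 = 23.305, 79×0.484 = 38.236, 79×0.221 = 17.459.
χ² = (8−23.305)²/23.305 + (55−38.236)²/38.236 + (16−17.459)²/17.459
   = 10.051 + 7.350 + 0.122
Sum = 17.52

17.52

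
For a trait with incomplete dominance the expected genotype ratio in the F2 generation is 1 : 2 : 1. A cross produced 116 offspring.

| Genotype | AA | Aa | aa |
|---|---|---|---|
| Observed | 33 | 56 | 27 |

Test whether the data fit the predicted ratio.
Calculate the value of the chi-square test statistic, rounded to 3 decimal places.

Ratio total = 4. Expected counts: 116×1/4 = 29, 116×2/4 = 58, 116×1/4 = 29.
χ² = (33−29)²/29 + (56−58)²/58 + (27−29)²/29
   = 0.5517 + 0.0690 + 0.1379
Sum = 0.759

0.759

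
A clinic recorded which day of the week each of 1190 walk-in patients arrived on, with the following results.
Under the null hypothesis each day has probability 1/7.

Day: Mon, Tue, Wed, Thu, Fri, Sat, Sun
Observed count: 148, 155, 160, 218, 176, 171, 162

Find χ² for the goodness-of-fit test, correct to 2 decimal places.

18.91

Expected count for each of the 7 categories: 1190/7 = 170.
Mon: (148 − 170)²/170 = 484/170 = 2.847
Tue: (155 − 170)²/170 = 225/170 = 1.324
Wed: (160 − 170)²/170 = 100/170 = 0.588
Thu: (218 − 170)²/170 = 2304/170 = 13.553
Fri: (176 − 170)²/170 = 36/170 = 0.212
Sat: (171 − 170)²/170 = 1/170 = 0.006
Sun: (162 − 170)²/170 = 64/170 = 0.376
Sum = 18.91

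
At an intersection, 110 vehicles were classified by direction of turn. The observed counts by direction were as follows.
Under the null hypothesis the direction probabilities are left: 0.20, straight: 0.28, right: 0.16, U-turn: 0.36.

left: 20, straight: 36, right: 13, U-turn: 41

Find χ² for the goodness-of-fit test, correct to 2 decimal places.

2.31

Expected counts E_i = n·p_i: 110×0.20 = 22, 110×0.28 = 30.8, 110×0.16 = 17.6, 110×0.36 = 39.6.
left: (20 − 22)²/22 = 4/22 = 0.182
straight: (36 − 30.8)²/30.8 = 27.04/30.8 = 0.878
right: (13 − 17.6)²/17.6 = 21.16/17.6 = 1.202
U-turn: (41 − 39.6)²/39.6 = 1.96/39.6 = 0.049
Sum = 2.31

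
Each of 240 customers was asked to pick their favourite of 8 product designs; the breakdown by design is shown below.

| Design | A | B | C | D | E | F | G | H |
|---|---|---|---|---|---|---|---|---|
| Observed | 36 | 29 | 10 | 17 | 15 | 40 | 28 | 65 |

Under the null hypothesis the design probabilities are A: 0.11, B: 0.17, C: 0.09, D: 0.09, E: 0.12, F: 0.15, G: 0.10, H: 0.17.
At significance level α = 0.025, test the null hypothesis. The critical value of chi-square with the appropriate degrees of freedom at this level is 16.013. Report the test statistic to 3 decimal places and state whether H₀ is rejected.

Expected counts E_i = n·p_i: 240×0.11 = 26.4, 240×0.17 = 40.8, 240×0.09 = 21.6, 240×0.09 = 21.6, 240×0.12 = 28.8, 240×0.15 = 36, 240×0.10 = 24, 240×0.17 = 40.8.
cat         O        E   (O−E)²/E
A          36     26.4     3.4909
B          29     40.8     3.4127
C          10     21.6     6.2296
D          17     21.6     0.9796
E          15     28.8     6.6125
F          40       36     0.4444
G          28       24     0.6667
H          65     40.8    14.3539
Sum = 36.190
df = 7. Since 36.190 > 16.013, we reject H₀.

36.190; reject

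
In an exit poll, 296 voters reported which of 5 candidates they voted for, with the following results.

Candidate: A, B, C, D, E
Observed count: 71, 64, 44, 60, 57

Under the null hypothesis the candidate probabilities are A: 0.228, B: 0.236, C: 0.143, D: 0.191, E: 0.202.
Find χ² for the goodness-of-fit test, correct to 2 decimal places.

Expected counts E_i = n·p_i: 296×0.228 = 67.488, 296×0.236 = 69.856, 296×0.143 = 42.328, 296×0.191 = 56.536, 296×0.202 = 59.792.
χ² = (71−67.488)²/67.488 + (64−69.856)²/69.856 + (44−42.328)²/42.328 + (60−56.536)²/56.536 + (57−59.792)²/59.792
   = 0.183 + 0.491 + 0.066 + 0.212 + 0.130
Sum = 1.08

1.08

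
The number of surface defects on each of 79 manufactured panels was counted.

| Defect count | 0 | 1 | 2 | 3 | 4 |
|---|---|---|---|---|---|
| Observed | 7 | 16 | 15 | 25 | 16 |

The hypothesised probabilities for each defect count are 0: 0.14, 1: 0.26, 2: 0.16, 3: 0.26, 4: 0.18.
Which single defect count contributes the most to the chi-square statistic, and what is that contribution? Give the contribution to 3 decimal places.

Expected counts E_i = n·p_i: 79×0.14 = 11.06, 79×0.26 = 20.54, 79×0.16 = 12.64, 79×0.26 = 20.54, 79×0.18 = 14.22.
0: (7 − 11.06)²/11.06 = 16.4836/11.06 = 1.4904
1: (16 − 20.54)²/20.54 = 20.6116/20.54 = 1.0035
2: (15 − 12.64)²/12.64 = 5.5696/12.64 = 0.4406
3: (25 − 20.54)²/20.54 = 19.8916/20.54 = 0.9684
4: (16 − 14.22)²/14.22 = 3.1684/14.22 = 0.2228
The largest term is for 0: 1.490.

0, 1.490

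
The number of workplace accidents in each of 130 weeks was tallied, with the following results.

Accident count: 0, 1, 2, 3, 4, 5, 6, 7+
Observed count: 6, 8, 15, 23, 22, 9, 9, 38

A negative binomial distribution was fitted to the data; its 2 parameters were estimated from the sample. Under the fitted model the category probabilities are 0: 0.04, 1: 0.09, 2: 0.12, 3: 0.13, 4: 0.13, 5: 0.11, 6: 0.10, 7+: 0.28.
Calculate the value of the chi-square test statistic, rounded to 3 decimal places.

Expected counts E_i = n·p_i: 130×0.04 = 5.2, 130×0.09 = 11.7, 130×0.12 = 15.6, 130×0.13 = 16.9, 130×0.13 = 16.9, 130×0.11 = 14.3, 130×0.10 = 13, 130×0.28 = 36.4.
cat         O        E   (O−E)²/E
0           6      5.2     0.1231
1           8     11.7     1.1701
2          15     15.6     0.0231
3          23     16.9     2.2018
4          22     16.9     1.5391
5           9     14.3     1.9643
6           9       13     1.2308
7+         38     36.4     0.0703
Sum = 8.323

8.323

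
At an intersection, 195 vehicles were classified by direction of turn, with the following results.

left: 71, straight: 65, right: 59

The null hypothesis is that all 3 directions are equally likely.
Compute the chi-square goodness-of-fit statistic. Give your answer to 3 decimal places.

Under H₀ each category has probability 1/3, so each expected count is 195/3 = 65.
cat           O        E   (O−E)²/E
left         71       65     0.5538
straight     65       65     0.0000
right        59       65     0.5538
Sum = 1.108

1.108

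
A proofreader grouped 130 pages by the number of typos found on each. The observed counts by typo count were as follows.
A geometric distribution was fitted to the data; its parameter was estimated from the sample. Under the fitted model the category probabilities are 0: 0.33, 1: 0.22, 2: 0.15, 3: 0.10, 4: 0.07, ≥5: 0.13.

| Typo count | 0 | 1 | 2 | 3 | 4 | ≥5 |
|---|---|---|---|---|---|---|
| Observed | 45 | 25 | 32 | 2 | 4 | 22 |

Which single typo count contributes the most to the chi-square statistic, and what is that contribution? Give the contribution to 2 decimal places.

Expected counts E_i = n·p_i: 130×0.33 = 42.9, 130×0.22 = 28.6, 130×0.15 = 19.5, 130×0.10 = 13, 130×0.07 = 9.1, 130×0.13 = 16.9.
χ² = (45−42.9)²/42.9 + (25−28.6)²/28.6 + (32−19.5)²/19.5 + (2−13)²/13 + (4−9.1)²/9.1 + (22−16.9)²/16.9
   = 0.103 + 0.453 + 8.013 + 9.308 + 2.858 + 1.539
The largest term is for 3: 9.31.

3, 9.31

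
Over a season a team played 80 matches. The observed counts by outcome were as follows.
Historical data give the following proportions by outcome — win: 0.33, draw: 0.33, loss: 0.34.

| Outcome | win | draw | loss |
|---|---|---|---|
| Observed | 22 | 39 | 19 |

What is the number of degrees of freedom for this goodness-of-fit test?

2

There are k = 3 categories and no parameters were estimated from the data, so df = 3 − 1 = 2.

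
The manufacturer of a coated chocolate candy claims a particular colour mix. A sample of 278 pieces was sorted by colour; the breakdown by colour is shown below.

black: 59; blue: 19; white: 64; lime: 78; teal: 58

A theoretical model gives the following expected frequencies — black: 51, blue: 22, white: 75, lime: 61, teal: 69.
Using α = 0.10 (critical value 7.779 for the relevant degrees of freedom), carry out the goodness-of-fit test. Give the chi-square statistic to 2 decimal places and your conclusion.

9.77; reject

cat         O        E   (O−E)²/E
black      59       51      1.255
blue       19       22      0.409
white      64       75      1.613
lime       78       61      4.738
teal       58       69      1.754
Sum = 9.77
df = 4. Since 9.77 > 7.779, we reject H₀.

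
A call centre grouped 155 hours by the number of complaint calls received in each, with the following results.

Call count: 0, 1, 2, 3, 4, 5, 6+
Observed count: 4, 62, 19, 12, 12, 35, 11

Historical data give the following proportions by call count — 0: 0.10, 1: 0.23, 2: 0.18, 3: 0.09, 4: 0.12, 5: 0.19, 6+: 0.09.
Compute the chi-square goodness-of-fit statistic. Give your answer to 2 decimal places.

35.13

Expected counts E_i = n·p_i: 155×0.10 = 15.5, 155×0.23 = 35.65, 155×0.18 = 27.9, 155×0.09 = 13.95, 155×0.12 = 18.6, 155×0.19 = 29.45, 155×0.09 = 13.95.
cat         O        E   (O−E)²/E
0           4     15.5      8.532
1          62    35.65     19.476
2          19     27.9      2.839
3          12    13.95      0.273
4          12     18.6      2.342
5          35    29.45      1.046
6+         11    13.95      0.624
Sum = 35.13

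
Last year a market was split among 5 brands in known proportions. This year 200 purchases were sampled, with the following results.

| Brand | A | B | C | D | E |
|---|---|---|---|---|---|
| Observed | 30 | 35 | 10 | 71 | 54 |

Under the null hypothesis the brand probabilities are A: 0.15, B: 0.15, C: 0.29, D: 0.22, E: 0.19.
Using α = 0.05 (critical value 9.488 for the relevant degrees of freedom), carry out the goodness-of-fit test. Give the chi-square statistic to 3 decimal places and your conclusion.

63.862; reject

Expected counts E_i = n·p_i: 200×0.15 = 30, 200×0.15 = 30, 200×0.29 = 58, 200×0.22 = 44, 200×0.19 = 38.
χ² = (30−30)²/30 + (35−30)²/30 + (10−58)²/58 + (71−44)²/44 + (54−38)²/38
   = 0.0000 + 0.8333 + 39.7241 + 16.5682 + 6.7368
Sum = 63.862
df = 4. Since 63.862 > 9.488, we reject H₀.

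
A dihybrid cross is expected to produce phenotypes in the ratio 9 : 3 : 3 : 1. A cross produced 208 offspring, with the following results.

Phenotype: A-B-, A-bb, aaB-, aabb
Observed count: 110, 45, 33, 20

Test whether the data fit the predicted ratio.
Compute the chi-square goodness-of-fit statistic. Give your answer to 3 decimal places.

Ratio total = 16. Expected counts: 208×9/16 = 117, 208×3/16 = 39, 208×3/16 = 39, 208×1/16 = 13.
cat         O        E   (O−E)²/E
A-B-      110      117     0.4188
A-bb       45       39     0.9231
aaB-       33       39     0.9231
aabb       20       13     3.7692
Sum = 6.034

6.034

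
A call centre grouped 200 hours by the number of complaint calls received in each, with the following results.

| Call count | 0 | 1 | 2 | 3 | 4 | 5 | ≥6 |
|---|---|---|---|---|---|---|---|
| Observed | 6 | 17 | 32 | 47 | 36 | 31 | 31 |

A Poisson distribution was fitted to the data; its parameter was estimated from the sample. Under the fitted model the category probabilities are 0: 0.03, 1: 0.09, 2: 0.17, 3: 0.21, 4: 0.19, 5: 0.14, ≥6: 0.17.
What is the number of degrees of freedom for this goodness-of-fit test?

5

There are k = 7 categories and 1 parameter estimated from the data, so df = 7 − 1 − 1 = 5.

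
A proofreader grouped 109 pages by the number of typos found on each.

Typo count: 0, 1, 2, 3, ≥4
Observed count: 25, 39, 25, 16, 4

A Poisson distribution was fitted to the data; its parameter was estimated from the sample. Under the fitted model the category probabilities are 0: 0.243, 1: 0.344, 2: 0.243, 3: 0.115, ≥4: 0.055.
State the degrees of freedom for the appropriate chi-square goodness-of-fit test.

There are k = 5 categories and 1 parameter estimated from the data, so df = 5 − 1 − 1 = 3.

3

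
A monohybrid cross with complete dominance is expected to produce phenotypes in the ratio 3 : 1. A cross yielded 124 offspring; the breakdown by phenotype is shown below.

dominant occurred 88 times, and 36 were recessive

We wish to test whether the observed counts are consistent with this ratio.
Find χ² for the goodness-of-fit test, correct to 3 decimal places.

1.075

Ratio total = 4. Expected counts: 124×3/4 = 93, 124×1/4 = 31.
χ² = (88−93)²/93 + (36−31)²/31
   = 0.2688 + 0.8065
Sum = 1.075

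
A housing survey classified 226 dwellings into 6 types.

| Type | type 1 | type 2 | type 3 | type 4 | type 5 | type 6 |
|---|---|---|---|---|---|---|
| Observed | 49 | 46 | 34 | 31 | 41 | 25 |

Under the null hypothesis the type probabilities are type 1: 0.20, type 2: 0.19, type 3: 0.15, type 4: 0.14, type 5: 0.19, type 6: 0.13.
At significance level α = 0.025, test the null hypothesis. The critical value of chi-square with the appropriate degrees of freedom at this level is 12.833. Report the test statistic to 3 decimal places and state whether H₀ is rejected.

1.291; do not reject

Expected counts E_i = n·p_i: 226×0.20 = 45.2, 226×0.19 = 42.94, 226×0.15 = 33.9, 226×0.14 = 31.64, 226×0.19 = 42.94, 226×0.13 = 29.38.
type 1: (49 − 45.2)²/45.2 = 14.44/45.2 = 0.3195
type 2: (46 − 42.94)²/42.94 = 9.3636/42.94 = 0.2181
type 3: (34 − 33.9)²/33.9 = 0.01/33.9 = 0.0003
type 4: (31 − 31.64)²/31.64 = 0.4096/31.64 = 0.0129
type 5: (41 − 42.94)²/42.94 = 3.7636/42.94 = 0.0876
type 6: (25 − 29.38)²/29.38 = 19.1844/29.38 = 0.6530
Sum = 1.291
df = 5. Since 1.291 < 12.833, we do not reject H₀.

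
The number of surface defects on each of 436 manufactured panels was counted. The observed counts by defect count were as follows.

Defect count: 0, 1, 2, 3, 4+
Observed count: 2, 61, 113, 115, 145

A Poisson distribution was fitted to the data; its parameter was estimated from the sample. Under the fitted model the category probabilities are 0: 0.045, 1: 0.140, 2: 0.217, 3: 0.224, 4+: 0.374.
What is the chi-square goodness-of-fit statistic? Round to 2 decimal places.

Expected counts E_i = n·p_i: 436×0.045 = 19.62, 436×0.140 = 61.04, 436×0.217 = 94.612, 436×0.224 = 97.664, 436×0.374 = 163.064.
χ² = (2−19.62)²/19.62 + (61−61.04)²/61.04 + (113−94.612)²/94.612 + (115−97.664)²/97.664 + (145−163.064)²/163.064
   = 15.824 + 0.000 + 3.574 + 3.077 + 2.001
Sum = 24.48

24.48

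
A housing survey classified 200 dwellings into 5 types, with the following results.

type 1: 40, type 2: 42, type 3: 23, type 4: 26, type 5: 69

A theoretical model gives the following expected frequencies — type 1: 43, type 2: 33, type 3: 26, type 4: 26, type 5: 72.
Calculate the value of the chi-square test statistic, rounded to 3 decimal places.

3.135

χ² = (40−43)²/43 + (42−33)²/33 + (23−26)²/26 + (26−26)²/26 + (69−72)²/72
   = 0.2093 + 2.4545 + 0.3462 + 0.0000 + 0.1250
Sum = 3.135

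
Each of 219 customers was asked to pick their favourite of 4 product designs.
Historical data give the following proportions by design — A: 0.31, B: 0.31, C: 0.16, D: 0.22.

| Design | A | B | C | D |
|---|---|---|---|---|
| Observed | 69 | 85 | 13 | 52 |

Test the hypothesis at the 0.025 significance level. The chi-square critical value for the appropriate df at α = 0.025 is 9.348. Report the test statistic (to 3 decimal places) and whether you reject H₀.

18.496; reject

Expected counts E_i = n·p_i: 219×0.31 = 67.89, 219×0.31 = 67.89, 219×0.16 = 35.04, 219×0.22 = 48.18.
χ² = (69−67.89)²/67.89 + (85−67.89)²/67.89 + (13−35.04)²/35.04 + (52−48.18)²/48.18
   = 0.0181 + 4.3122 + 13.8631 + 0.3029
Sum = 18.496
df = 3. Since 18.496 > 9.348, we reject H₀.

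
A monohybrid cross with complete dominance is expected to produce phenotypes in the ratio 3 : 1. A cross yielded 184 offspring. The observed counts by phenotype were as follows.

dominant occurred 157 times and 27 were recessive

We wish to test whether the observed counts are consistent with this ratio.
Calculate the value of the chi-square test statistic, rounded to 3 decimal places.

10.464

Ratio total = 4. Expected counts: 184×3/4 = 138, 184×1/4 = 46.
dominant: (157 − 138)²/138 = 361/138 = 2.6159
recessive: (27 − 46)²/46 = 361/46 = 7.8478
Sum = 10.464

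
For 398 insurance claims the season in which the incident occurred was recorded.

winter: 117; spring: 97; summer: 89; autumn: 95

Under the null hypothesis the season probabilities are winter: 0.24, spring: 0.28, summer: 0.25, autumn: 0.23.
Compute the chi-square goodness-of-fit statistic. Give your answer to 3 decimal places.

Expected counts E_i = n·p_i: 398×0.24 = 95.52, 398×0.28 = 111.44, 398×0.25 = 99.5, 398×0.23 = 91.54.
winter: (117 − 95.52)²/95.52 = 461.3904/95.52 = 4.8303
spring: (97 − 111.44)²/111.44 = 208.5136/111.44 = 1.8711
summer: (89 − 99.5)²/99.5 = 110.25/99.5 = 1.1080
autumn: (95 − 91.54)²/91.54 = 11.9716/91.54 = 0.1308
Sum = 7.940

7.940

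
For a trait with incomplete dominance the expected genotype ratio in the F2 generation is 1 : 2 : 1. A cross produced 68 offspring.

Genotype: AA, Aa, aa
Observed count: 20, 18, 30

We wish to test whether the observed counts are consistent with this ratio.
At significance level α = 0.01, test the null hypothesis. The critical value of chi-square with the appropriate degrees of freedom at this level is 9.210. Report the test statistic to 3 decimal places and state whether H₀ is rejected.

Ratio total = 4. Expected counts: 68×1/4 = 17, 68×2/4 = 34, 68×1/4 = 17.
cat         O        E   (O−E)²/E
AA         20       17     0.5294
Aa         18       34     7.5294
aa         30       17     9.9412
Sum = 18.000
df = 2. Since 18.000 > 9.210, we reject H₀.

18.000; reject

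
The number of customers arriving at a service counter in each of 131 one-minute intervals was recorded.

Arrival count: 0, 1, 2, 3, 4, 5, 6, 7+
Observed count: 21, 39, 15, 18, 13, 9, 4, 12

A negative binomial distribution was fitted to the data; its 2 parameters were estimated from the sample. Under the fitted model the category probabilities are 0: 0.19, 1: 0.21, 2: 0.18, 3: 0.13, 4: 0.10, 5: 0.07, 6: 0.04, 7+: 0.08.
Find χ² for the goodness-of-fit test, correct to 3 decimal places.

9.102

Expected counts E_i = n·p_i: 131×0.19 = 24.89, 131×0.21 = 27.51, 131×0.18 = 23.58, 131×0.13 = 17.03, 131×0.10 = 13.1, 131×0.07 = 9.17, 131×0.04 = 5.24, 131×0.08 = 10.48.
χ² = (21−24.89)²/24.89 + (39−27.51)²/27.51 + (15−23.58)²/23.58 + (18−17.03)²/17.03 + (13−13.1)²/13.1 + (9−9.17)²/9.17 + (4−5.24)²/5.24 + (12−10.48)²/10.48
   = 0.6080 + 4.7990 + 3.1220 + 0.0552 + 0.0008 + 0.0032 + 0.2934 + 0.2205
Sum = 9.102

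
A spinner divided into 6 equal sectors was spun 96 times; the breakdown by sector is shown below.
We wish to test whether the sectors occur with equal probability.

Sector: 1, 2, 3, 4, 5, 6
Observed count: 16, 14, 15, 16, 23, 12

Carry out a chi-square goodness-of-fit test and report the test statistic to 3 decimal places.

Under H₀ each category has probability 1/6, so each expected count is 96/6 = 16.
1: (16 − 16)²/16 = 0/16 = 0.0000
2: (14 − 16)²/16 = 4/16 = 0.2500
3: (15 − 16)²/16 = 1/16 = 0.0625
4: (16 − 16)²/16 = 0/16 = 0.0000
5: (23 − 16)²/16 = 49/16 = 3.0625
6: (12 − 16)²/16 = 16/16 = 1.0000
Sum = 4.375

4.375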